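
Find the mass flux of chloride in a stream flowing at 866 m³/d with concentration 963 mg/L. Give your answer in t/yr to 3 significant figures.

866 m³/d = 0.01002 m³/s.
Mass flux = Q·C = 0.01002 m³/s × 963 g/m³ = 9.652 g/s.
= 9.652 g/s × 31.56 = 304.6 t/yr.

305 t/yr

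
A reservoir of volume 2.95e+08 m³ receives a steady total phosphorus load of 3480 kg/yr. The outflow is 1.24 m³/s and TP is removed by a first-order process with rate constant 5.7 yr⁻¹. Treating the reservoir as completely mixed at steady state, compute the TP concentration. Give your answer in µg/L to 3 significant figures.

Outflow Q = 1.24 m³/s × 3.156e+07 s/yr = 3.913e+07 m³/yr.
Steady-state CSTR mass balance: W = Q·C + k·V·C, so C = W/(Q + kV).
Q + kV = 3.913e+07 + 5.7·2.95e+08 = 1.721e+09 m³/yr.
C = 3480/1.721e+09 = 2.023e-06 kg/m³ = 0.002023 mg/L = 2.023 µg/L.

2.02 µg/L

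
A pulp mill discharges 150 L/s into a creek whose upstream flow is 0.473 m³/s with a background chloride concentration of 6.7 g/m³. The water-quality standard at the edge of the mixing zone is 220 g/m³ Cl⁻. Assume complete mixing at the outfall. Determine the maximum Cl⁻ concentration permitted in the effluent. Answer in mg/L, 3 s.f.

893 mg/L

150 L/s = 0.15 m³/s.
Mass balance: 220·0.623 = 0.15·Cₑ + 0.473·6.7.
Cₑ = (137.1 − 3.169) / 0.15 = 892.6 mg/L.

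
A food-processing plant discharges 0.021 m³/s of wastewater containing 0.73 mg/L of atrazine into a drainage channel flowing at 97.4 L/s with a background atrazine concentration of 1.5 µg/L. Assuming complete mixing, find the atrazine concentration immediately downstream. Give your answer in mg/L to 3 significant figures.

97.4 L/s = 0.0974 m³/s.
1.5 µg/L = 0.0015 mg/L.
Conservation of mass across the mixing zone: C = (0.021·0.73 + 0.0974·0.0015) / (0.021 + 0.0974) = 0.01548/0.1184 = 0.1307 mg/L.

0.131 mg/L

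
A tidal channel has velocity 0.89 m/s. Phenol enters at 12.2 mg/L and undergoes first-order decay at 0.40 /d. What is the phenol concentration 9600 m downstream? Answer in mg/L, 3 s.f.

11.6 mg/L

Travel time t = 9600 m / 0.89 m/s = 9600/0.89 = 1.079e+04 s = 0.1248 d.
First-order decay: C = 12.2·exp(−0.40·0.1248) = 12.2·0.9513 = 11.61 mg/L.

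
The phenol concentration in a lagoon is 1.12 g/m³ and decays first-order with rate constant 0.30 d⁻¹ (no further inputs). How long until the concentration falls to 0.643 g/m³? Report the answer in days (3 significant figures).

t = ln(C₀/C)/k = ln(1.12/0.643)/0.30 = 0.5549/0.30 = 1.85 d.

1.85 d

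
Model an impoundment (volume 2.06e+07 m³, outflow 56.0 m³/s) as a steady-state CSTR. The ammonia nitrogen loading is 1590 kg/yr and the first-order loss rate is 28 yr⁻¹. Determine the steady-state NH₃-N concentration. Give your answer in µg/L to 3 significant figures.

0.678 µg/L

Outflow Q = 56.0 m³/s × 3.156e+07 s/yr = 1.767e+09 m³/yr.
Steady-state CSTR mass balance: W = Q·C + k·V·C, so C = W/(Q + kV).
Q + kV = 1.767e+09 + 28·2.06e+07 = 2.344e+09 m³/yr.
C = 1590/2.344e+09 = 6.783e-07 kg/m³ = 0.0006783 mg/L = 0.6783 µg/L.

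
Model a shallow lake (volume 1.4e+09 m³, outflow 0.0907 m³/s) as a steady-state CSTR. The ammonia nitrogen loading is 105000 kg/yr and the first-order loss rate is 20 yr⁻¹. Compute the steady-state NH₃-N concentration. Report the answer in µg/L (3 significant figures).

Outflow Q = 0.0907 m³/s × 3.156e+07 s/yr = 2.862e+06 m³/yr.
Steady-state CSTR mass balance: W = Q·C + k·V·C, so C = W/(Q + kV).
Q + kV = 2.862e+06 + 20·1.4e+09 = 2.8e+10 m³/yr.
C = 105000/2.8e+10 = 3.75e-06 kg/m³ = 0.00375 mg/L = 3.75 µg/L.

3.75 µg/L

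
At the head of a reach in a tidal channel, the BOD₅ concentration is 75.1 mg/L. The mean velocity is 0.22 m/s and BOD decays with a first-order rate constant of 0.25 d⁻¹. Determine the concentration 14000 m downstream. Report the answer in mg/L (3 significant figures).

Travel time t = 14000 m / 0.22 m/s = 1.4e+04/0.22 = 6.364e+04 s = 0.7365 d.
First-order decay: C = 75.1·exp(−0.25·0.7365) = 75.1·0.8318 = 62.47 mg/L.

62.5 mg/L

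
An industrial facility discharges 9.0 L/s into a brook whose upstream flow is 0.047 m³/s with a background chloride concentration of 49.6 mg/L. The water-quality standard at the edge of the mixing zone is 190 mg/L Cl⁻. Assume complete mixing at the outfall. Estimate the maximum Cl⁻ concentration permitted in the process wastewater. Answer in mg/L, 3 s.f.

923 mg/L

9.0 L/s = 0.009 m³/s.
Mass balance: 190·0.056 = 0.009·Cₑ + 0.047·49.6.
Cₑ = (10.64 − 2.331) / 0.009 = 923.2 mg/L.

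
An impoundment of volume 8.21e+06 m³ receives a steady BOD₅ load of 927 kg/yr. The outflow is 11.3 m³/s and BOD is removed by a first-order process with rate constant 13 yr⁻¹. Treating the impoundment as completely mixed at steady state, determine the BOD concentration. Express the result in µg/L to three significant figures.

2.00 µg/L

Outflow Q = 11.3 m³/s × 3.156e+07 s/yr = 3.566e+08 m³/yr.
Steady-state CSTR mass balance: W = Q·C + k·V·C, so C = W/(Q + kV).
Q + kV = 3.566e+08 + 13·8.21e+06 = 4.633e+08 m³/yr.
C = 927/4.633e+08 = 2.001e-06 kg/m³ = 0.002001 mg/L = 2.001 µg/L.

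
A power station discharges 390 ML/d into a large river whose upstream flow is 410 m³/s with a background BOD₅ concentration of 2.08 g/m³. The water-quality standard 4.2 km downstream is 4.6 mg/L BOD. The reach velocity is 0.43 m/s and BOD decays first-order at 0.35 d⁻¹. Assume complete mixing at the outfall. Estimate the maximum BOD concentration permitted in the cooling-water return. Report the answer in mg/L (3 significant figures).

390 ML/d = 4.514 m³/s.
Travel time to the compliance point: t = 4200/0.43 = 9767 s = 0.113 d; decay factor exp(−0.35·0.113) = 0.9612.
So the concentration just after mixing may be at most 4.6/0.9612 = 4.786 mg/L.
Mass balance: 4.786·414.5 = 4.514·Cₑ + 410·2.08.
Cₑ = (1984 − 852.8) / 4.514 = 250.5 mg/L.

251 mg/L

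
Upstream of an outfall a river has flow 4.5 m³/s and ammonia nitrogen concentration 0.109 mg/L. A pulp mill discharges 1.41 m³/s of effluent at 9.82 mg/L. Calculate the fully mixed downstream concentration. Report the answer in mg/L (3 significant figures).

2.43 mg/L

Flow-weighted mixing gives C = (1.41·9.82 + 4.5·0.109) / (1.41 + 4.5) = 14.34/5.91 = 2.426 mg/L.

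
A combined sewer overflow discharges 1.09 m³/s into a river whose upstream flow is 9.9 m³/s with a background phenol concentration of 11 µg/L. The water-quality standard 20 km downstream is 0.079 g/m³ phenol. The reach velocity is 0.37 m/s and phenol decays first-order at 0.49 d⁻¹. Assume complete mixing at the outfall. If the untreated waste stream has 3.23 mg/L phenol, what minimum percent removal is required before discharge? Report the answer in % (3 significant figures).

11 µg/L = 0.011 mg/L.
Travel time to the compliance point: t = 2e+04/0.37 = 5.405e+04 s = 0.6256 d; decay factor exp(−0.49·0.6256) = 0.736.
So the concentration just after mixing may be at most 0.079/0.736 = 0.1073 mg/L.
Mass balance: 0.1073·10.99 = 1.09·Cₑ + 9.9·0.011.
Cₑ = (1.18 − 0.1089) / 1.09 = 0.9824 mg/L.
Required removal = 1 − 0.9824/3.23 = 69.59 %.

69.6 %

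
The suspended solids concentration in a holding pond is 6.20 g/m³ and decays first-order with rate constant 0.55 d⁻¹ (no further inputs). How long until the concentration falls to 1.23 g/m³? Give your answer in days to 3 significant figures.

2.94 d

t = ln(C₀/C)/k = ln(6.20/1.23)/0.55 = 1.618/0.55 = 2.941 d.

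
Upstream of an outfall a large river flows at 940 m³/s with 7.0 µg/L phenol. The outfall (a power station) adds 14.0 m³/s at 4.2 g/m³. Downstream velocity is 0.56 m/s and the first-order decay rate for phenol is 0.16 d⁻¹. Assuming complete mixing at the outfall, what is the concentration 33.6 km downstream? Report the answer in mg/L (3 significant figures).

7.0 µg/L = 0.007 mg/L.
After complete mixing, C₀ = (14·4.2 + 940·0.007) / 954 = 0.06853 mg/L.
Travel time t = 3.36e+04 m / 0.56 m/s = 6e+04 s = 0.6944 d.
C = 0.06853·exp(−0.16·0.6944) = 0.06853·0.8948 = 0.06133 mg/L.

0.0613 mg/L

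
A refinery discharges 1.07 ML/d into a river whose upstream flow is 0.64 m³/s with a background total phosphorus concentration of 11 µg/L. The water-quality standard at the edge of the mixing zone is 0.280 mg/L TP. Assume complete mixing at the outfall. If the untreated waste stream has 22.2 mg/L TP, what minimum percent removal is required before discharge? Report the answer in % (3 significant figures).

36.1 %

1.07 ML/d = 0.01238 m³/s.
11 µg/L = 0.011 mg/L.
Mass balance: 0.28·0.6524 = 0.01238·Cₑ + 0.64·0.011.
Cₑ = (0.1827 − 0.00704) / 0.01238 = 14.18 mg/L.
Required removal = 1 − 14.18/22.2 = 36.12 %.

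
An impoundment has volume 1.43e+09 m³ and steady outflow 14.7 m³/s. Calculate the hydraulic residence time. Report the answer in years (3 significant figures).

3.08 yr

Q = 14.7 m³/s × 3.156e+07 s/yr = 4.639e+08 m³/yr.
Hydraulic residence time τ = V/Q = 1.43e+09/4.639e+08 = 3.083 yr.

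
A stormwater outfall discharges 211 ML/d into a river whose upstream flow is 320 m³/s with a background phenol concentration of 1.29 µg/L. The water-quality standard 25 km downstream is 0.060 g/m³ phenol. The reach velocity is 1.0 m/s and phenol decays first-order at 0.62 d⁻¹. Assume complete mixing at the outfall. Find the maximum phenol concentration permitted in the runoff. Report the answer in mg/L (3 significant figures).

9.31 mg/L

211 ML/d = 2.442 m³/s.
1.29 µg/L = 0.00129 mg/L.
Travel time to the compliance point: t = 2.5e+04/1.0 = 2.5e+04 s = 0.2894 d; decay factor exp(−0.62·0.2894) = 0.8358.
So the concentration just after mixing may be at most 0.06/0.8358 = 0.07179 mg/L.
Mass balance: 0.07179·322.4 = 2.442·Cₑ + 320·0.00129.
Cₑ = (23.15 − 0.4128) / 2.442 = 9.31 mg/L.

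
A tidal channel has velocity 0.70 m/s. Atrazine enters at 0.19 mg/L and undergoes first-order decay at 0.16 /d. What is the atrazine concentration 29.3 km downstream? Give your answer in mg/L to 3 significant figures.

Travel time t = 29.3 km / 0.70 m/s = 2.93e+04/0.70 = 4.186e+04 s = 0.4845 d.
First-order decay: C = 0.19·exp(−0.16·0.4845) = 0.19·0.9254 = 0.1758 mg/L.

0.176 mg/L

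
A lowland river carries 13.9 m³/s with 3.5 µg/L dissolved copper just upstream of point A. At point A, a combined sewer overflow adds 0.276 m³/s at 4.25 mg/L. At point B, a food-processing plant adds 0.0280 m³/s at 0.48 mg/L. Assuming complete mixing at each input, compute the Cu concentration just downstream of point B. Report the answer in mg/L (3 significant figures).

3.5 µg/L = 0.0035 mg/L.
After input A: C = (13.9·0.0035 + 0.276·4.25) / 14.18 = 0.08618 mg/L.
After input B: C = (14.18·0.08618 + 0.028·0.48) / 14.2 = 0.08695 mg/L.

0.0870 mg/L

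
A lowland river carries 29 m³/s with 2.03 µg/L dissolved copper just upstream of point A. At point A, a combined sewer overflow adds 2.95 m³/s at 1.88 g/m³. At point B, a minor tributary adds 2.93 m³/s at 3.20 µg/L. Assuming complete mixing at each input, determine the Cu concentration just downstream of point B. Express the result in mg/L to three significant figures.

2.03 µg/L = 0.00203 mg/L.
After input A: C = (29·0.00203 + 2.95·1.88) / 31.95 = 0.1754 mg/L.
3.20 µg/L = 0.0032 mg/L.
After input B: C = (31.95·0.1754 + 2.93·0.0032) / 34.88 = 0.161 mg/L.

0.161 mg/L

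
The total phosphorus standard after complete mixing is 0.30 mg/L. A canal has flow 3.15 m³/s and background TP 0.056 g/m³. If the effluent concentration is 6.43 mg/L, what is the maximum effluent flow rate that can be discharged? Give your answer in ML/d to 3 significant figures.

10.8 ML/d

Mass balance at complete mixing: C_std·(Q_w + Q_r) = Q_w·C_e + Q_r·C_b.
Rearranging, Q_w = Q_r·(C_std − C_b)/(C_e − C_std) = 3.15·(0.3 − 0.056) / (6.43 − 0.3) = 0.1254 m³/s.
= 10.83 ML/d.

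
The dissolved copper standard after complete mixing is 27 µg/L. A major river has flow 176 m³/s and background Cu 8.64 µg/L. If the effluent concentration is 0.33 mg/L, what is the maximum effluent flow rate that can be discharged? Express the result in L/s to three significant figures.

8.64 µg/L = 0.00864 mg/L.
27 µg/L = 0.027 mg/L.
Mass balance at complete mixing: C_std·(Q_w + Q_r) = Q_w·C_e + Q_r·C_b.
Rearranging, Q_w = Q_r·(C_std − C_b)/(C_e − C_std) = 176·(0.027 − 0.00864) / (0.33 − 0.027) = 10.66 m³/s.
= 1.066e+04 L/s.

10700 L/s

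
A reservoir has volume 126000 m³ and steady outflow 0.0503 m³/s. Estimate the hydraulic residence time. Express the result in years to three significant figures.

Q = 0.0503 m³/s × 3.156e+07 s/yr = 1.587e+06 m³/yr.
Hydraulic residence time τ = V/Q = 126000/1.587e+06 = 0.07938 yr.

0.0794 yr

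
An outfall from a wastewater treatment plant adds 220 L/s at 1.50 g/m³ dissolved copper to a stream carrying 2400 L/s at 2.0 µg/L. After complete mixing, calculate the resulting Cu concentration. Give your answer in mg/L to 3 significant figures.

0.128 mg/L

220 L/s = 0.22 m³/s.
2400 L/s = 2.4 m³/s.
2.0 µg/L = 0.002 mg/L.
Conservation of mass across the mixing zone: C = (0.22·1.5 + 2.4·0.002) / (0.22 + 2.4) = 0.3348/2.62 = 0.1278 mg/L.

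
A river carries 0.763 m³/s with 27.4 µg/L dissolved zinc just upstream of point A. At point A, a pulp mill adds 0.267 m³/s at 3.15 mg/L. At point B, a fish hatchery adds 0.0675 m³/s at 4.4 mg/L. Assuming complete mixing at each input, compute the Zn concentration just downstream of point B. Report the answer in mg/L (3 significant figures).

27.4 µg/L = 0.0274 mg/L.
After input A: C = (0.763·0.0274 + 0.267·3.15) / 1.03 = 0.8369 mg/L.
After input B: C = (1.03·0.8369 + 0.0675·4.4) / 1.098 = 1.056 mg/L.

1.06 mg/L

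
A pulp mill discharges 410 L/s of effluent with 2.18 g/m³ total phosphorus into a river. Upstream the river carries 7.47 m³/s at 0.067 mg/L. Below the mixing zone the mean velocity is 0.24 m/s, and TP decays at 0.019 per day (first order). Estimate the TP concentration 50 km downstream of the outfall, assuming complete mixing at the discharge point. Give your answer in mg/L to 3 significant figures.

410 L/s = 0.41 m³/s.
After complete mixing, C₀ = (0.41·2.18 + 7.47·0.067) / 7.88 = 0.1769 mg/L.
Travel time t = 5e+04 m / 0.24 m/s = 2.083e+05 s = 2.411 d.
C = 0.1769·exp(−0.019·2.411) = 0.1769·0.9552 = 0.169 mg/L.

0.169 mg/L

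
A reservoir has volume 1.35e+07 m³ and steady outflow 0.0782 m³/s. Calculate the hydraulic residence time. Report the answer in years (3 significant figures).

5.47 yr

Q = 0.0782 m³/s × 3.156e+07 s/yr = 2.468e+06 m³/yr.
Hydraulic residence time τ = V/Q = 1.35e+07/2.468e+06 = 5.47 yr.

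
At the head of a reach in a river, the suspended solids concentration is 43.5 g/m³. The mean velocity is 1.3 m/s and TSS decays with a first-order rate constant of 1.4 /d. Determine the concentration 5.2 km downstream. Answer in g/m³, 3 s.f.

Travel time t = 5.2 km / 1.3 m/s = 5200/1.3 = 4000 s = 0.0463 d.
First-order decay: C = 43.5·exp(−1.4·0.0463) = 43.5·0.9372 = 40.77 g/m³.

40.8 g/m³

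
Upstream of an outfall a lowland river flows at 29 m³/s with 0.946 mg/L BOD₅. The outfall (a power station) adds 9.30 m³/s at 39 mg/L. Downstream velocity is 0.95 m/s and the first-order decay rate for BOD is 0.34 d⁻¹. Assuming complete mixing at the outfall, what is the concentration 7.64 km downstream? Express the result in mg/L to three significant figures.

9.87 mg/L

After complete mixing, C₀ = (9.3·39 + 29·0.946) / 38.3 = 10.19 mg/L.
Travel time t = 7640 m / 0.95 m/s = 8042 s = 0.09308 d.
C = 10.19·exp(−0.34·0.09308) = 10.19·0.9688 = 9.869 mg/L.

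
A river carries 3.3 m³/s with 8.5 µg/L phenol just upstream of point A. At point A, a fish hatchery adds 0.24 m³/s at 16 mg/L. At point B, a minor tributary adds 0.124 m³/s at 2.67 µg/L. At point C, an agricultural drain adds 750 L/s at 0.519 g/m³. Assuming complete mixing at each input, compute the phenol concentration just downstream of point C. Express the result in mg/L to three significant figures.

8.5 µg/L = 0.0085 mg/L.
After input A: C = (3.3·0.0085 + 0.24·16) / 3.54 = 1.093 mg/L.
2.67 µg/L = 0.00267 mg/L.
After input B: C = (3.54·1.093 + 0.124·0.00267) / 3.664 = 1.056 mg/L.
750 L/s = 0.75 m³/s.
After input C: C = (3.664·1.056 + 0.75·0.519) / 4.414 = 0.9646 mg/L.

0.965 mg/L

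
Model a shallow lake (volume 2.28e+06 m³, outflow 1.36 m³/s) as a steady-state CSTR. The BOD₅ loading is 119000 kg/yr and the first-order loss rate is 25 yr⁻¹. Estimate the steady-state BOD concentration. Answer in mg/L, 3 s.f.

Outflow Q = 1.36 m³/s × 3.156e+07 s/yr = 4.292e+07 m³/yr.
Steady-state CSTR mass balance: W = Q·C + k·V·C, so C = W/(Q + kV).
Q + kV = 4.292e+07 + 25·2.28e+06 = 9.992e+07 m³/yr.
C = 119000/9.992e+07 = 0.001191 kg/m³ = 1.191 mg/L.

1.19 mg/L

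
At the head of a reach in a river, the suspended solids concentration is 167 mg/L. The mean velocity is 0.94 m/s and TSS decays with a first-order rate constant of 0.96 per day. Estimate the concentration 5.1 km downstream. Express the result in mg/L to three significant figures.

Travel time t = 5.1 km / 0.94 m/s = 5100/0.94 = 5426 s = 0.0628 d.
First-order decay: C = 167·exp(−0.96·0.0628) = 167·0.9415 = 157.2 mg/L.

157 mg/L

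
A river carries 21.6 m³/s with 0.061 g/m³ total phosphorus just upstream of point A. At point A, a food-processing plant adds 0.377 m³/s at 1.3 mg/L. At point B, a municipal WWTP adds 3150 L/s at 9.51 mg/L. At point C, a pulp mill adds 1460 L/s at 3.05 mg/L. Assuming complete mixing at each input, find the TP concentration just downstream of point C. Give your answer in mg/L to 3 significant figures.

1.36 mg/L

After input A: C = (21.6·0.061 + 0.377·1.3) / 21.98 = 0.08225 mg/L.
3150 L/s = 3.15 m³/s.
After input B: C = (21.98·0.08225 + 3.15·9.51) / 25.13 = 1.264 mg/L.
1460 L/s = 1.46 m³/s.
After input C: C = (25.13·1.264 + 1.46·3.05) / 26.59 = 1.362 mg/L.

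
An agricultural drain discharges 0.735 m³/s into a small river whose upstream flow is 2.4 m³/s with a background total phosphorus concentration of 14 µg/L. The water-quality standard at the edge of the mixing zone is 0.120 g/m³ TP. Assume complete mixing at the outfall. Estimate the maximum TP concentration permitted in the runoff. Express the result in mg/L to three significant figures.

14 µg/L = 0.014 mg/L.
Mass balance: 0.12·3.135 = 0.735·Cₑ + 2.4·0.014.
Cₑ = (0.3762 − 0.0336) / 0.735 = 0.4661 mg/L.

0.466 mg/L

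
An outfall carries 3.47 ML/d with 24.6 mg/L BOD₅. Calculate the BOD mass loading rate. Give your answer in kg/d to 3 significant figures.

85.4 kg/d

3.47 ML/d = 0.04016 m³/s.
Mass flux = Q·C = 0.04016 m³/s × 24.6 g/m³ = 0.988 g/s.
= 0.988 g/s × 86.4 = 85.36 kg/d.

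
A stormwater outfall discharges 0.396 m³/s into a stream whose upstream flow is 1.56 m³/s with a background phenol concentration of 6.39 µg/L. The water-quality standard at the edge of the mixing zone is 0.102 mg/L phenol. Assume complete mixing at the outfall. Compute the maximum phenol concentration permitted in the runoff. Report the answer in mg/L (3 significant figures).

6.39 µg/L = 0.00639 mg/L.
Mass balance: 0.102·1.956 = 0.396·Cₑ + 1.56·0.00639.
Cₑ = (0.1995 − 0.009968) / 0.396 = 0.4786 mg/L.

0.479 mg/L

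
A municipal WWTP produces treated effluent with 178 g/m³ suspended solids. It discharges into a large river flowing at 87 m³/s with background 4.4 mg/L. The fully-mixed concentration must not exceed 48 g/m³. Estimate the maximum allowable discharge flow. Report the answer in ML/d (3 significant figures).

Mass balance at complete mixing: C_std·(Q_w + Q_r) = Q_w·C_e + Q_r·C_b.
Rearranging, Q_w = Q_r·(C_std − C_b)/(C_e − C_std) = 87·(48 − 4.4) / (178 − 48) = 29.18 m³/s.
= 2521 ML/d.

2520 ML/d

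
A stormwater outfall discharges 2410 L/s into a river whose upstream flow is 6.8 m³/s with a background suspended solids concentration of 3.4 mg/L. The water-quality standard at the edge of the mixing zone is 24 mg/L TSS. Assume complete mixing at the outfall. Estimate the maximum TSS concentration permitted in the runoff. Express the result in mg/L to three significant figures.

2410 L/s = 2.41 m³/s.
Mass balance: 24·9.21 = 2.41·Cₑ + 6.8·3.4.
Cₑ = (221 − 23.12) / 2.41 = 82.12 mg/L.

82.1 mg/L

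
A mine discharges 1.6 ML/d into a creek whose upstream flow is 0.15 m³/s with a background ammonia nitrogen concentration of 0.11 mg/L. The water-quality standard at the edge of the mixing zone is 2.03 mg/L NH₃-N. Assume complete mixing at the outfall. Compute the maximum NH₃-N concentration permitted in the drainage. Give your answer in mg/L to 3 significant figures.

1.6 ML/d = 0.01852 m³/s.
Mass balance: 2.03·0.1685 = 0.01852·Cₑ + 0.15·0.11.
Cₑ = (0.3421 − 0.0165) / 0.01852 = 17.58 mg/L.

17.6 mg/L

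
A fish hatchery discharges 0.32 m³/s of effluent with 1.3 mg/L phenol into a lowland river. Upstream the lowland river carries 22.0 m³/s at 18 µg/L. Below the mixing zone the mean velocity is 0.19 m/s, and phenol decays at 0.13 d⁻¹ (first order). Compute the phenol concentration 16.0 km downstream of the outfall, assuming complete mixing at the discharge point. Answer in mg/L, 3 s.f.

0.0321 mg/L

18 µg/L = 0.018 mg/L.
After complete mixing, C₀ = (0.32·1.3 + 22·0.018) / 22.32 = 0.03638 mg/L.
Travel time t = 1.6e+04 m / 0.19 m/s = 8.421e+04 s = 0.9747 d.
C = 0.03638·exp(−0.13·0.9747) = 0.03638·0.881 = 0.03205 mg/L.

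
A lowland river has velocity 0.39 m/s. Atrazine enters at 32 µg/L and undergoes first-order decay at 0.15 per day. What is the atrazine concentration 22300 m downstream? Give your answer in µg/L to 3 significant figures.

29.0 µg/L

Travel time t = 22300 m / 0.39 m/s = 2.23e+04/0.39 = 5.718e+04 s = 0.6618 d.
First-order decay: C = 32·exp(−0.15·0.6618) = 32·0.9055 = 28.98 µg/L.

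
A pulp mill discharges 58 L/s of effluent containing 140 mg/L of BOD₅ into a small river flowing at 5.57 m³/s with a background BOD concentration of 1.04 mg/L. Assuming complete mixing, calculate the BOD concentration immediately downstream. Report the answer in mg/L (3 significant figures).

2.47 mg/L

58 L/s = 0.058 m³/s.
Conservation of mass across the mixing zone: C = (0.058·140 + 5.57·1.04) / (0.058 + 5.57) = 13.91/5.628 = 2.472 mg/L.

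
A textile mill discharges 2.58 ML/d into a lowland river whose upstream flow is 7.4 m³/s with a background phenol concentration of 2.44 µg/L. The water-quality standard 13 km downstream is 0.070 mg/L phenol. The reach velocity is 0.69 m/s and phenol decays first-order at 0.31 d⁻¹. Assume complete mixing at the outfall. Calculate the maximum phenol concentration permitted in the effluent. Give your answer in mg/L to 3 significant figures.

18.0 mg/L

2.58 ML/d = 0.02986 m³/s.
2.44 µg/L = 0.00244 mg/L.
Travel time to the compliance point: t = 1.3e+04/0.69 = 1.884e+04 s = 0.2181 d; decay factor exp(−0.31·0.2181) = 0.9346.
So the concentration just after mixing may be at most 0.07/0.9346 = 0.0749 mg/L.
Mass balance: 0.0749·7.43 = 0.02986·Cₑ + 7.4·0.00244.
Cₑ = (0.5565 − 0.01806) / 0.02986 = 18.03 mg/L.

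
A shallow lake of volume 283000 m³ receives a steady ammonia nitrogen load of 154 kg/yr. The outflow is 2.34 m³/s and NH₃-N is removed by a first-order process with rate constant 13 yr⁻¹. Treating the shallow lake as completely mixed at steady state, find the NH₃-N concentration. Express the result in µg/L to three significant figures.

1.99 µg/L

Outflow Q = 2.34 m³/s × 3.156e+07 s/yr = 7.384e+07 m³/yr.
Steady-state CSTR mass balance: W = Q·C + k·V·C, so C = W/(Q + kV).
Q + kV = 7.384e+07 + 13·283000 = 7.752e+07 m³/yr.
C = 154/7.752e+07 = 1.986e-06 kg/m³ = 0.001986 mg/L = 1.986 µg/L.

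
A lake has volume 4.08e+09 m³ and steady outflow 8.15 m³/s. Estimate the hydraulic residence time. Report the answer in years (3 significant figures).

15.9 yr

Q = 8.15 m³/s × 3.156e+07 s/yr = 2.572e+08 m³/yr.
Hydraulic residence time τ = V/Q = 4.08e+09/2.572e+08 = 15.86 yr.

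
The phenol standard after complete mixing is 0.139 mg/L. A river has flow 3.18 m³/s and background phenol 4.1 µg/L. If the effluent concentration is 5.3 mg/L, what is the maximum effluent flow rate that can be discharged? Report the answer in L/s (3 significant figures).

4.1 µg/L = 0.0041 mg/L.
Mass balance at complete mixing: C_std·(Q_w + Q_r) = Q_w·C_e + Q_r·C_b.
Rearranging, Q_w = Q_r·(C_std − C_b)/(C_e − C_std) = 3.18·(0.139 − 0.0041) / (5.3 − 0.139) = 0.08312 m³/s.
= 83.12 L/s.

83.1 L/s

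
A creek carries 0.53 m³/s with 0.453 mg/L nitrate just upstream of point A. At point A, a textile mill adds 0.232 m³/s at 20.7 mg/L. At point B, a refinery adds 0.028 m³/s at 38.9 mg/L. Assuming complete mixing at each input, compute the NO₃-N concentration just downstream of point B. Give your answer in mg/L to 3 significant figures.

7.76 mg/L

After input A: C = (0.53·0.453 + 0.232·20.7) / 0.762 = 6.617 mg/L.
After input B: C = (0.762·6.617 + 0.028·38.9) / 0.79 = 7.762 mg/L.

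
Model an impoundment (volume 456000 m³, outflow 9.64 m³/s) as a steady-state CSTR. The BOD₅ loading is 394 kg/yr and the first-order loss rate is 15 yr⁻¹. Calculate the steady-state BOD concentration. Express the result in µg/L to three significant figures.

Outflow Q = 9.64 m³/s × 3.156e+07 s/yr = 3.042e+08 m³/yr.
Steady-state CSTR mass balance: W = Q·C + k·V·C, so C = W/(Q + kV).
Q + kV = 3.042e+08 + 15·456000 = 3.111e+08 m³/yr.
C = 394/3.111e+08 = 1.267e-06 kg/m³ = 0.001267 mg/L = 1.267 µg/L.

1.27 µg/L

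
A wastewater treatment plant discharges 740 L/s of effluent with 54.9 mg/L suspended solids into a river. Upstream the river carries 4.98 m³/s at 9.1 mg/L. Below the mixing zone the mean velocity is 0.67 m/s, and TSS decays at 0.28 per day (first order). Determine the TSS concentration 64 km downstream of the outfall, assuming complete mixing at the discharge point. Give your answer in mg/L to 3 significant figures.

740 L/s = 0.74 m³/s.
After complete mixing, C₀ = (0.74·54.9 + 4.98·9.1) / 5.72 = 15.03 mg/L.
Travel time t = 6.4e+04 m / 0.67 m/s = 9.552e+04 s = 1.106 d.
C = 15.03·exp(−0.28·1.106) = 15.03·0.7338 = 11.02 mg/L.

11.0 mg/L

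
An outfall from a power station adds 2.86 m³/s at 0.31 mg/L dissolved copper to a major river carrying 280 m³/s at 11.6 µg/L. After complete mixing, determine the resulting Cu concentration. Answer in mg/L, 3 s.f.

11.6 µg/L = 0.0116 mg/L.
By mass balance at complete mixing, C = (2.86·0.31 + 280·0.0116) / (2.86 + 280) = 4.135/282.9 = 0.01462 mg/L.

0.0146 mg/L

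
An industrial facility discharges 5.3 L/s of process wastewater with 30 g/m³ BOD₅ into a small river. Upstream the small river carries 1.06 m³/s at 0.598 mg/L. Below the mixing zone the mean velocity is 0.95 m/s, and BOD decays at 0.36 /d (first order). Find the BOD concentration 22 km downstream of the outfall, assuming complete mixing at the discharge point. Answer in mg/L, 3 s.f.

0.676 mg/L

5.3 L/s = 0.0053 m³/s.
After complete mixing, C₀ = (0.0053·30 + 1.06·0.598) / 1.065 = 0.7443 mg/L.
Travel time t = 2.2e+04 m / 0.95 m/s = 2.316e+04 s = 0.268 d.
C = 0.7443·exp(−0.36·0.268) = 0.7443·0.908 = 0.6758 mg/L.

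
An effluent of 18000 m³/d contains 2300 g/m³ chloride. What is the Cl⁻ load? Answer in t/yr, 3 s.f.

15100 t/yr

18000 m³/d = 0.2083 m³/s.
Mass flux = Q·C = 0.2083 m³/s × 2300 g/m³ = 479.2 g/s.
= 479.2 g/s × 31.56 = 1.512e+04 t/yr.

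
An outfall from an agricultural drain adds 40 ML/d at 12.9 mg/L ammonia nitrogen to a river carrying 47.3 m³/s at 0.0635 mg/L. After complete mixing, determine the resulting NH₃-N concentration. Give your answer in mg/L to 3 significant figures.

0.188 mg/L

40 ML/d = 0.463 m³/s.
Flow-weighted mixing gives C = (0.463·12.9 + 47.3·0.0635) / (0.463 + 47.3) = 8.976/47.76 = 0.1879 mg/L.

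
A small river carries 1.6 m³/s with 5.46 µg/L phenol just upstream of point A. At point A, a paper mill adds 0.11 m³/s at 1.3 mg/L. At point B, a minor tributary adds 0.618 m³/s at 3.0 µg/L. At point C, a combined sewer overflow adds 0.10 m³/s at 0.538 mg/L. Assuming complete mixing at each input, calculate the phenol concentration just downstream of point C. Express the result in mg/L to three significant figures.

5.46 µg/L = 0.00546 mg/L.
After input A: C = (1.6·0.00546 + 0.11·1.3) / 1.71 = 0.08873 mg/L.
3.0 µg/L = 0.003 mg/L.
After input B: C = (1.71·0.08873 + 0.618·0.003) / 2.328 = 0.06598 mg/L.
After input C: C = (2.328·0.06598 + 0.1·0.538) / 2.428 = 0.08542 mg/L.

0.0854 mg/L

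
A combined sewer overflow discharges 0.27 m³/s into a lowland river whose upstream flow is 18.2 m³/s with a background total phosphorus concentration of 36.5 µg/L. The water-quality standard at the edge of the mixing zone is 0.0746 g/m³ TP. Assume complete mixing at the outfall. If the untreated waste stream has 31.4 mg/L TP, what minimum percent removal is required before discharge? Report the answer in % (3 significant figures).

91.6 %

36.5 µg/L = 0.0365 mg/L.
Mass balance: 0.0746·18.47 = 0.27·Cₑ + 18.2·0.0365.
Cₑ = (1.378 − 0.6643) / 0.27 = 2.643 mg/L.
Required removal = 1 − 2.643/31.4 = 91.58 %.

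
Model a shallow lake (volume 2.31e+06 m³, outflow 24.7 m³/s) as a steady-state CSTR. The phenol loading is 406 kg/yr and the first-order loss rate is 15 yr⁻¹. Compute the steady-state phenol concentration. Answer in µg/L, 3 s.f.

Outflow Q = 24.7 m³/s × 3.156e+07 s/yr = 7.795e+08 m³/yr.
Steady-state CSTR mass balance: W = Q·C + k·V·C, so C = W/(Q + kV).
Q + kV = 7.795e+08 + 15·2.31e+06 = 8.141e+08 m³/yr.
C = 406/8.141e+08 = 4.987e-07 kg/m³ = 0.0004987 mg/L = 0.4987 µg/L.

0.499 µg/L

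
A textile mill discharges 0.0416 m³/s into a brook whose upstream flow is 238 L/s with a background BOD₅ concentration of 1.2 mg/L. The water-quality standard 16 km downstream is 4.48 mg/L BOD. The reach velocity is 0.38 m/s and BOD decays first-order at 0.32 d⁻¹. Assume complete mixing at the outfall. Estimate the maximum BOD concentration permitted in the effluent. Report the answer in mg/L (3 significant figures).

238 L/s = 0.238 m³/s.
Travel time to the compliance point: t = 1.6e+04/0.38 = 4.211e+04 s = 0.4873 d; decay factor exp(−0.32·0.4873) = 0.8556.
So the concentration just after mixing may be at most 4.48/0.8556 = 5.236 mg/L.
Mass balance: 5.236·0.2796 = 0.0416·Cₑ + 0.238·1.2.
Cₑ = (1.464 − 0.2856) / 0.0416 = 28.33 mg/L.

28.3 mg/L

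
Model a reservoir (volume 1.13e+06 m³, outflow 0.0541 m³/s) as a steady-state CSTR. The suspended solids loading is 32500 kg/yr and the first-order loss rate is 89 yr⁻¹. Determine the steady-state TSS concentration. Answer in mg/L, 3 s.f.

Outflow Q = 0.0541 m³/s × 3.156e+07 s/yr = 1.707e+06 m³/yr.
Steady-state CSTR mass balance: W = Q·C + k·V·C, so C = W/(Q + kV).
Q + kV = 1.707e+06 + 89·1.13e+06 = 1.023e+08 m³/yr.
C = 32500/1.023e+08 = 0.0003178 kg/m³ = 0.3178 mg/L.

0.318 mg/L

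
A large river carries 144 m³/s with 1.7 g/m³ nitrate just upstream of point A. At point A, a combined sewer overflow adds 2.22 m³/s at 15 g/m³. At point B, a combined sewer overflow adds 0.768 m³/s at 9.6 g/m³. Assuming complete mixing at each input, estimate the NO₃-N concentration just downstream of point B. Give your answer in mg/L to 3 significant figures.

1.94 mg/L

After input A: C = (144·1.7 + 2.22·15) / 146.2 = 1.902 mg/L.
After input B: C = (146.2·1.902 + 0.768·9.6) / 147 = 1.942 mg/L.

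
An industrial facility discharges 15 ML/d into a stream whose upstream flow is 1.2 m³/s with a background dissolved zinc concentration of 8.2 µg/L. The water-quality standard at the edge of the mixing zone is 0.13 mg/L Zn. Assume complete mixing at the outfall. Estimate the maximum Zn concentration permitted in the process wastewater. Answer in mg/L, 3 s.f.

0.972 mg/L

15 ML/d = 0.1736 m³/s.
8.2 µg/L = 0.0082 mg/L.
Mass balance: 0.13·1.374 = 0.1736·Cₑ + 1.2·0.0082.
Cₑ = (0.1786 − 0.00984) / 0.1736 = 0.9719 mg/L.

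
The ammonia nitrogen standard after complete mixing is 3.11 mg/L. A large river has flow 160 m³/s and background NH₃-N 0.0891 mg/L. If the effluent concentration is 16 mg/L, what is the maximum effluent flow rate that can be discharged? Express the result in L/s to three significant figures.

Mass balance at complete mixing: C_std·(Q_w + Q_r) = Q_w·C_e + Q_r·C_b.
Rearranging, Q_w = Q_r·(C_std − C_b)/(C_e − C_std) = 160·(3.11 − 0.0891) / (16 − 3.11) = 37.5 m³/s.
= 3.75e+04 L/s.

37500 L/s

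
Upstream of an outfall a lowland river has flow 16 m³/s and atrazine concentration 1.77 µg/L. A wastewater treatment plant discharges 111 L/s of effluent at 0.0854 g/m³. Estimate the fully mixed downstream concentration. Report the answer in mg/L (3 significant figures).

111 L/s = 0.111 m³/s.
1.77 µg/L = 0.00177 mg/L.
By mass balance at complete mixing, C = (0.111·0.0854 + 16·0.00177) / (0.111 + 16) = 0.0378/16.11 = 0.002346 mg/L.

0.00235 mg/L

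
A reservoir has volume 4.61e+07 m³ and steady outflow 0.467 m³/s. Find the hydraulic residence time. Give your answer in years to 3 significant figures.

Q = 0.467 m³/s × 3.156e+07 s/yr = 1.474e+07 m³/yr.
Hydraulic residence time τ = V/Q = 4.61e+07/1.474e+07 = 3.128 yr.

3.13 yr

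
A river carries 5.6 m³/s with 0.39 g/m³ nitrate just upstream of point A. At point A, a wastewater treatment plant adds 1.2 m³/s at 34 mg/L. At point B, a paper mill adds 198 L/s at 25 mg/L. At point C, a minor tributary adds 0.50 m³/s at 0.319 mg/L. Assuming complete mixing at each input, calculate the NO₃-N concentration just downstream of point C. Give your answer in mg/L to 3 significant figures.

6.41 mg/L

After input A: C = (5.6·0.39 + 1.2·34) / 6.8 = 6.321 mg/L.
198 L/s = 0.198 m³/s.
After input B: C = (6.8·6.321 + 0.198·25) / 6.998 = 6.85 mg/L.
After input C: C = (6.998·6.85 + 0.5·0.319) / 7.498 = 6.414 mg/L.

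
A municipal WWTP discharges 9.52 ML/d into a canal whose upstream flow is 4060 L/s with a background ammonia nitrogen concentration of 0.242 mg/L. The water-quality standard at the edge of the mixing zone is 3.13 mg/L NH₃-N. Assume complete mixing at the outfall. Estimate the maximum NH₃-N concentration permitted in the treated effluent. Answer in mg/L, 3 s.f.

110 mg/L

9.52 ML/d = 0.1102 m³/s.
4060 L/s = 4.06 m³/s.
Mass balance: 3.13·4.17 = 0.1102·Cₑ + 4.06·0.242.
Cₑ = (13.05 − 0.9825) / 0.1102 = 109.5 mg/L.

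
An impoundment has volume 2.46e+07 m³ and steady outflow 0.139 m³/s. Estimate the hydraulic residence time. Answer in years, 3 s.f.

Q = 0.139 m³/s × 3.156e+07 s/yr = 4.387e+06 m³/yr.
Hydraulic residence time τ = V/Q = 2.46e+07/4.387e+06 = 5.608 yr.

5.61 yr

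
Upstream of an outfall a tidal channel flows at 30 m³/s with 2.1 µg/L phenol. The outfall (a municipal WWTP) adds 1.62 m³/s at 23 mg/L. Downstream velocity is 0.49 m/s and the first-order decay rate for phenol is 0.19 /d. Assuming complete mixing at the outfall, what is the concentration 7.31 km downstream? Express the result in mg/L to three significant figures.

2.1 µg/L = 0.0021 mg/L.
After complete mixing, C₀ = (1.62·23 + 30·0.0021) / 31.62 = 1.18 mg/L.
Travel time t = 7310 m / 0.49 m/s = 1.492e+04 s = 0.1727 d.
C = 1.18·exp(−0.19·0.1727) = 1.18·0.9677 = 1.142 mg/L.

1.14 mg/L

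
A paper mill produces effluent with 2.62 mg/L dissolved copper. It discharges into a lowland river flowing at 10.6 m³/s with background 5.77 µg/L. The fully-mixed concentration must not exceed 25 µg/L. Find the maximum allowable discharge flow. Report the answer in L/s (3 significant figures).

78.6 L/s

5.77 µg/L = 0.00577 mg/L.
25 µg/L = 0.025 mg/L.
Mass balance at complete mixing: C_std·(Q_w + Q_r) = Q_w·C_e + Q_r·C_b.
Rearranging, Q_w = Q_r·(C_std − C_b)/(C_e − C_std) = 10.6·(0.025 − 0.00577) / (2.62 − 0.025) = 0.07855 m³/s.
= 78.55 L/s.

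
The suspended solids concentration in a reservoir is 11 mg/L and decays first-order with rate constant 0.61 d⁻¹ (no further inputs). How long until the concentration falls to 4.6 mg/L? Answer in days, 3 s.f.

1.43 d

t = ln(C₀/C)/k = ln(11/4.6)/0.61 = 0.8718/0.61 = 1.429 d.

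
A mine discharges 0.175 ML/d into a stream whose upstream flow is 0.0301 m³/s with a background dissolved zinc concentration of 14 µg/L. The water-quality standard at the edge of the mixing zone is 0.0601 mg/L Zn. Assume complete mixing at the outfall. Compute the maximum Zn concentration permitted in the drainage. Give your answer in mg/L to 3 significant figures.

0.175 ML/d = 0.002025 m³/s.
14 µg/L = 0.014 mg/L.
Mass balance: 0.0601·0.03213 = 0.002025·Cₑ + 0.0301·0.014.
Cₑ = (0.001931 − 0.0004214) / 0.002025 = 0.7452 mg/L.

0.745 mg/L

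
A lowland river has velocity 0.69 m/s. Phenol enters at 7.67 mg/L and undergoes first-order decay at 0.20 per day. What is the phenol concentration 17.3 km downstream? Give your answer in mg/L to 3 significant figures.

7.24 mg/L

Travel time t = 17.3 km / 0.69 m/s = 1.73e+04/0.69 = 2.507e+04 s = 0.2902 d.
First-order decay: C = 7.67·exp(−0.20·0.2902) = 7.67·0.9436 = 7.238 mg/L.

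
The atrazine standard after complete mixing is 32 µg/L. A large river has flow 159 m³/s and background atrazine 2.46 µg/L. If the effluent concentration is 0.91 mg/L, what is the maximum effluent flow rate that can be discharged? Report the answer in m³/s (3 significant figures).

2.46 µg/L = 0.00246 mg/L.
32 µg/L = 0.032 mg/L.
Mass balance at complete mixing: C_std·(Q_w + Q_r) = Q_w·C_e + Q_r·C_b.
Rearranging, Q_w = Q_r·(C_std − C_b)/(C_e − C_std) = 159·(0.032 − 0.00246) / (0.91 − 0.032) = 5.349 m³/s.

5.35 m³/s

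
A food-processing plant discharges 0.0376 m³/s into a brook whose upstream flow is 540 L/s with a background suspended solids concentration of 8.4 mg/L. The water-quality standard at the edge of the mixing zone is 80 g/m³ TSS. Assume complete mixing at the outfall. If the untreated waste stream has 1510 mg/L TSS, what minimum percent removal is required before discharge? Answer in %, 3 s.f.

26.6 %

540 L/s = 0.54 m³/s.
Mass balance: 80·0.5776 = 0.0376·Cₑ + 0.54·8.4.
Cₑ = (46.21 − 4.536) / 0.0376 = 1108 mg/L.
Required removal = 1 − 1108/1510 = 26.6 %.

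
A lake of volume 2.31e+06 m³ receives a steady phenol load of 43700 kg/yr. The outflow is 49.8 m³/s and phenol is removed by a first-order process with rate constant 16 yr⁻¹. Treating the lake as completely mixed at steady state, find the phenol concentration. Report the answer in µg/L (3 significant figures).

27.2 µg/L

Outflow Q = 49.8 m³/s × 3.156e+07 s/yr = 1.572e+09 m³/yr.
Steady-state CSTR mass balance: W = Q·C + k·V·C, so C = W/(Q + kV).
Q + kV = 1.572e+09 + 16·2.31e+06 = 1.609e+09 m³/yr.
C = 43700/1.609e+09 = 2.717e-05 kg/m³ = 0.02717 mg/L = 27.17 µg/L.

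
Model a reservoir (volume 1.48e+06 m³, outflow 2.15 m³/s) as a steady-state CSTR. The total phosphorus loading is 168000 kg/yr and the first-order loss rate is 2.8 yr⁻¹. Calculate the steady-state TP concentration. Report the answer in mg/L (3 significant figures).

Outflow Q = 2.15 m³/s × 3.156e+07 s/yr = 6.785e+07 m³/yr.
Steady-state CSTR mass balance: W = Q·C + k·V·C, so C = W/(Q + kV).
Q + kV = 6.785e+07 + 2.8·1.48e+06 = 7.199e+07 m³/yr.
C = 168000/7.199e+07 = 0.002334 kg/m³ = 2.334 mg/L.

2.33 mg/L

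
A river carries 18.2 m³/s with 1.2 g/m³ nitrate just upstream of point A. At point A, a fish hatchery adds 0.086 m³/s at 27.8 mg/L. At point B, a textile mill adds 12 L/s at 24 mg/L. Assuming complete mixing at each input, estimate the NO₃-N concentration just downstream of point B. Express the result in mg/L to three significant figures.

1.34 mg/L

After input A: C = (18.2·1.2 + 0.086·27.8) / 18.29 = 1.325 mg/L.
12 L/s = 0.012 m³/s.
After input B: C = (18.29·1.325 + 0.012·24) / 18.3 = 1.34 mg/L.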